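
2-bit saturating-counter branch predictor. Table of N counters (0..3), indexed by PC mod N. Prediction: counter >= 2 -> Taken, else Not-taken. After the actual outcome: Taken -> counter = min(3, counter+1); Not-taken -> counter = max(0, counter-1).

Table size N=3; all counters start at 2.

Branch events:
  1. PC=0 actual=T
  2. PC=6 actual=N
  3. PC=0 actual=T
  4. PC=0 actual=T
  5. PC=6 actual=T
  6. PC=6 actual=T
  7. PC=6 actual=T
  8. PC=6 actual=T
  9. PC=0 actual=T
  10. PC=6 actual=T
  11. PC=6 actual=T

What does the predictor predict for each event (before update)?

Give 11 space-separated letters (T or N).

Answer: T T T T T T T T T T T

Derivation:
Ev 1: PC=0 idx=0 pred=T actual=T -> ctr[0]=3
Ev 2: PC=6 idx=0 pred=T actual=N -> ctr[0]=2
Ev 3: PC=0 idx=0 pred=T actual=T -> ctr[0]=3
Ev 4: PC=0 idx=0 pred=T actual=T -> ctr[0]=3
Ev 5: PC=6 idx=0 pred=T actual=T -> ctr[0]=3
Ev 6: PC=6 idx=0 pred=T actual=T -> ctr[0]=3
Ev 7: PC=6 idx=0 pred=T actual=T -> ctr[0]=3
Ev 8: PC=6 idx=0 pred=T actual=T -> ctr[0]=3
Ev 9: PC=0 idx=0 pred=T actual=T -> ctr[0]=3
Ev 10: PC=6 idx=0 pred=T actual=T -> ctr[0]=3
Ev 11: PC=6 idx=0 pred=T actual=T -> ctr[0]=3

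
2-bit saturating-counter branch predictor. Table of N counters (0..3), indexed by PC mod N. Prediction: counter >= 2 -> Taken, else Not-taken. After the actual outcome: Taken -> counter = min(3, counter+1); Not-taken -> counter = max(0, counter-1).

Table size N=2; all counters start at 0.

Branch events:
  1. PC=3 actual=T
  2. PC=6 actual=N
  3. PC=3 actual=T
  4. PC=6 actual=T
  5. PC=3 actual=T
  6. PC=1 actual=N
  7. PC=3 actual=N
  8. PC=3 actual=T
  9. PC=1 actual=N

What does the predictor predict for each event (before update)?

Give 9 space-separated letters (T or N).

Ev 1: PC=3 idx=1 pred=N actual=T -> ctr[1]=1
Ev 2: PC=6 idx=0 pred=N actual=N -> ctr[0]=0
Ev 3: PC=3 idx=1 pred=N actual=T -> ctr[1]=2
Ev 4: PC=6 idx=0 pred=N actual=T -> ctr[0]=1
Ev 5: PC=3 idx=1 pred=T actual=T -> ctr[1]=3
Ev 6: PC=1 idx=1 pred=T actual=N -> ctr[1]=2
Ev 7: PC=3 idx=1 pred=T actual=N -> ctr[1]=1
Ev 8: PC=3 idx=1 pred=N actual=T -> ctr[1]=2
Ev 9: PC=1 idx=1 pred=T actual=N -> ctr[1]=1

Answer: N N N N T T T N T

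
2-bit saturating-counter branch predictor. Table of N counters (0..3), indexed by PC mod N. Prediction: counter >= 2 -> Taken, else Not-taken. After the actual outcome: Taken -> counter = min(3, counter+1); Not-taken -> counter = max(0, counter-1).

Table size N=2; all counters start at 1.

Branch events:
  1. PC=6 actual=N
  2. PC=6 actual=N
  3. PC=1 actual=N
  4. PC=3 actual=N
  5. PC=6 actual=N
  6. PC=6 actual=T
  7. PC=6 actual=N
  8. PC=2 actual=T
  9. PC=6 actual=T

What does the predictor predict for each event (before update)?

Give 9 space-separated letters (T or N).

Ev 1: PC=6 idx=0 pred=N actual=N -> ctr[0]=0
Ev 2: PC=6 idx=0 pred=N actual=N -> ctr[0]=0
Ev 3: PC=1 idx=1 pred=N actual=N -> ctr[1]=0
Ev 4: PC=3 idx=1 pred=N actual=N -> ctr[1]=0
Ev 5: PC=6 idx=0 pred=N actual=N -> ctr[0]=0
Ev 6: PC=6 idx=0 pred=N actual=T -> ctr[0]=1
Ev 7: PC=6 idx=0 pred=N actual=N -> ctr[0]=0
Ev 8: PC=2 idx=0 pred=N actual=T -> ctr[0]=1
Ev 9: PC=6 idx=0 pred=N actual=T -> ctr[0]=2

Answer: N N N N N N N N N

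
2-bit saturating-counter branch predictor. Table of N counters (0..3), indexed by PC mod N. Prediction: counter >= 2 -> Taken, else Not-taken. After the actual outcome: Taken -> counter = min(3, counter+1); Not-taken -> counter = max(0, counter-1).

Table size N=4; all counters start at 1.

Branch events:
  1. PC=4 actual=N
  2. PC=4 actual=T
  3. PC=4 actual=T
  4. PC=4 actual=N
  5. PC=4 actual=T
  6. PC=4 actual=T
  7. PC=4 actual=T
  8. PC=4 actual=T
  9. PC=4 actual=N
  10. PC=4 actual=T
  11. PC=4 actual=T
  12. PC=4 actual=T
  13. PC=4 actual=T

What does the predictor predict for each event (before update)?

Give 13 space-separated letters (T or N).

Ev 1: PC=4 idx=0 pred=N actual=N -> ctr[0]=0
Ev 2: PC=4 idx=0 pred=N actual=T -> ctr[0]=1
Ev 3: PC=4 idx=0 pred=N actual=T -> ctr[0]=2
Ev 4: PC=4 idx=0 pred=T actual=N -> ctr[0]=1
Ev 5: PC=4 idx=0 pred=N actual=T -> ctr[0]=2
Ev 6: PC=4 idx=0 pred=T actual=T -> ctr[0]=3
Ev 7: PC=4 idx=0 pred=T actual=T -> ctr[0]=3
Ev 8: PC=4 idx=0 pred=T actual=T -> ctr[0]=3
Ev 9: PC=4 idx=0 pred=T actual=N -> ctr[0]=2
Ev 10: PC=4 idx=0 pred=T actual=T -> ctr[0]=3
Ev 11: PC=4 idx=0 pred=T actual=T -> ctr[0]=3
Ev 12: PC=4 idx=0 pred=T actual=T -> ctr[0]=3
Ev 13: PC=4 idx=0 pred=T actual=T -> ctr[0]=3

Answer: N N N T N T T T T T T T T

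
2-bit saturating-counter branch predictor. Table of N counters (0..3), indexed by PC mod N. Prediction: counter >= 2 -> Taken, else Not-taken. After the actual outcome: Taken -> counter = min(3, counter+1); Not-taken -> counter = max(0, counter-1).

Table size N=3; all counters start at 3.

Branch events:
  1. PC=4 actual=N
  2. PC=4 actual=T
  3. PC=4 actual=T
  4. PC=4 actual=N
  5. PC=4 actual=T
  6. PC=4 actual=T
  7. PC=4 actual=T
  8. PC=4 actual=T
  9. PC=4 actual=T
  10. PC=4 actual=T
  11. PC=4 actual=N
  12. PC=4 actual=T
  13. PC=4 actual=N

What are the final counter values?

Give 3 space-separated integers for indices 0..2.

Answer: 3 2 3

Derivation:
Ev 1: PC=4 idx=1 pred=T actual=N -> ctr[1]=2
Ev 2: PC=4 idx=1 pred=T actual=T -> ctr[1]=3
Ev 3: PC=4 idx=1 pred=T actual=T -> ctr[1]=3
Ev 4: PC=4 idx=1 pred=T actual=N -> ctr[1]=2
Ev 5: PC=4 idx=1 pred=T actual=T -> ctr[1]=3
Ev 6: PC=4 idx=1 pred=T actual=T -> ctr[1]=3
Ev 7: PC=4 idx=1 pred=T actual=T -> ctr[1]=3
Ev 8: PC=4 idx=1 pred=T actual=T -> ctr[1]=3
Ev 9: PC=4 idx=1 pred=T actual=T -> ctr[1]=3
Ev 10: PC=4 idx=1 pred=T actual=T -> ctr[1]=3
Ev 11: PC=4 idx=1 pred=T actual=N -> ctr[1]=2
Ev 12: PC=4 idx=1 pred=T actual=T -> ctr[1]=3
Ev 13: PC=4 idx=1 pred=T actual=N -> ctr[1]=2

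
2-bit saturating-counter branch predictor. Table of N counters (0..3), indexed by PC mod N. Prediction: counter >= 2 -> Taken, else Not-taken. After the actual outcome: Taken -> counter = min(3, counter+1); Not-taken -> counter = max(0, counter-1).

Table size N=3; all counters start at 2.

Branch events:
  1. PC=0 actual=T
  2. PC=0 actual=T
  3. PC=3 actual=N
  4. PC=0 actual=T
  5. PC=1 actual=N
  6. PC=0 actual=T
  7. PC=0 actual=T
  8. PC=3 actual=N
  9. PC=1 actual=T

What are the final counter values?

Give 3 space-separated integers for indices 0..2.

Answer: 2 2 2

Derivation:
Ev 1: PC=0 idx=0 pred=T actual=T -> ctr[0]=3
Ev 2: PC=0 idx=0 pred=T actual=T -> ctr[0]=3
Ev 3: PC=3 idx=0 pred=T actual=N -> ctr[0]=2
Ev 4: PC=0 idx=0 pred=T actual=T -> ctr[0]=3
Ev 5: PC=1 idx=1 pred=T actual=N -> ctr[1]=1
Ev 6: PC=0 idx=0 pred=T actual=T -> ctr[0]=3
Ev 7: PC=0 idx=0 pred=T actual=T -> ctr[0]=3
Ev 8: PC=3 idx=0 pred=T actual=N -> ctr[0]=2
Ev 9: PC=1 idx=1 pred=N actual=T -> ctr[1]=2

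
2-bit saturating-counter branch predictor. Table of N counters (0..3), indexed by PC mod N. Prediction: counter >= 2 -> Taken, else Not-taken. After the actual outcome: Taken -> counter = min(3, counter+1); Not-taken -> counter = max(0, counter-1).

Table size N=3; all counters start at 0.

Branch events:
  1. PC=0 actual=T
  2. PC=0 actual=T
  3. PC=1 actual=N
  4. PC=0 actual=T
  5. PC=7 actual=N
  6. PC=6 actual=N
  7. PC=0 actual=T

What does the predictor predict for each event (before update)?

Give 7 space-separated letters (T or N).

Answer: N N N T N T T

Derivation:
Ev 1: PC=0 idx=0 pred=N actual=T -> ctr[0]=1
Ev 2: PC=0 idx=0 pred=N actual=T -> ctr[0]=2
Ev 3: PC=1 idx=1 pred=N actual=N -> ctr[1]=0
Ev 4: PC=0 idx=0 pred=T actual=T -> ctr[0]=3
Ev 5: PC=7 idx=1 pred=N actual=N -> ctr[1]=0
Ev 6: PC=6 idx=0 pred=T actual=N -> ctr[0]=2
Ev 7: PC=0 idx=0 pred=T actual=T -> ctr[0]=3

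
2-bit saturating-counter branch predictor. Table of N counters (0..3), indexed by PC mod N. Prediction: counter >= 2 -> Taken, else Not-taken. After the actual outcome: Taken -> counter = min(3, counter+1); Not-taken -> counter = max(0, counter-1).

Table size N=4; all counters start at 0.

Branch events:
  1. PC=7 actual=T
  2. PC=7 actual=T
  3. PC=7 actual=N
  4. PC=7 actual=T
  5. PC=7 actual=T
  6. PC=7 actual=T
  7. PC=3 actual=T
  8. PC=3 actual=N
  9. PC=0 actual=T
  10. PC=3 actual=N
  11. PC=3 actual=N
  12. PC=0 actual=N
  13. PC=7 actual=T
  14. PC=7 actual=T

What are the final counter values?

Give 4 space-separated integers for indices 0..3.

Ev 1: PC=7 idx=3 pred=N actual=T -> ctr[3]=1
Ev 2: PC=7 idx=3 pred=N actual=T -> ctr[3]=2
Ev 3: PC=7 idx=3 pred=T actual=N -> ctr[3]=1
Ev 4: PC=7 idx=3 pred=N actual=T -> ctr[3]=2
Ev 5: PC=7 idx=3 pred=T actual=T -> ctr[3]=3
Ev 6: PC=7 idx=3 pred=T actual=T -> ctr[3]=3
Ev 7: PC=3 idx=3 pred=T actual=T -> ctr[3]=3
Ev 8: PC=3 idx=3 pred=T actual=N -> ctr[3]=2
Ev 9: PC=0 idx=0 pred=N actual=T -> ctr[0]=1
Ev 10: PC=3 idx=3 pred=T actual=N -> ctr[3]=1
Ev 11: PC=3 idx=3 pred=N actual=N -> ctr[3]=0
Ev 12: PC=0 idx=0 pred=N actual=N -> ctr[0]=0
Ev 13: PC=7 idx=3 pred=N actual=T -> ctr[3]=1
Ev 14: PC=7 idx=3 pred=N actual=T -> ctr[3]=2

Answer: 0 0 0 2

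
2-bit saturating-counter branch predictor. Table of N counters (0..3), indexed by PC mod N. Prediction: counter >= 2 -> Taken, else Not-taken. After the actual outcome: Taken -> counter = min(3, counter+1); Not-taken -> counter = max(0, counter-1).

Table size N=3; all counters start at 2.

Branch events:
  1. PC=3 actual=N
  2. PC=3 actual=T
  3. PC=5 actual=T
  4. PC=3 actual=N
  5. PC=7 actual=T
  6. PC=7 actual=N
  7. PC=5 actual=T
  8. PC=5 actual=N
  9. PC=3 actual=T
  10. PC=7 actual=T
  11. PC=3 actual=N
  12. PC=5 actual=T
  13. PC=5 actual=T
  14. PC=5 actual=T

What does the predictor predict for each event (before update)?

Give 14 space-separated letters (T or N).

Ev 1: PC=3 idx=0 pred=T actual=N -> ctr[0]=1
Ev 2: PC=3 idx=0 pred=N actual=T -> ctr[0]=2
Ev 3: PC=5 idx=2 pred=T actual=T -> ctr[2]=3
Ev 4: PC=3 idx=0 pred=T actual=N -> ctr[0]=1
Ev 5: PC=7 idx=1 pred=T actual=T -> ctr[1]=3
Ev 6: PC=7 idx=1 pred=T actual=N -> ctr[1]=2
Ev 7: PC=5 idx=2 pred=T actual=T -> ctr[2]=3
Ev 8: PC=5 idx=2 pred=T actual=N -> ctr[2]=2
Ev 9: PC=3 idx=0 pred=N actual=T -> ctr[0]=2
Ev 10: PC=7 idx=1 pred=T actual=T -> ctr[1]=3
Ev 11: PC=3 idx=0 pred=T actual=N -> ctr[0]=1
Ev 12: PC=5 idx=2 pred=T actual=T -> ctr[2]=3
Ev 13: PC=5 idx=2 pred=T actual=T -> ctr[2]=3
Ev 14: PC=5 idx=2 pred=T actual=T -> ctr[2]=3

Answer: T N T T T T T T N T T T T T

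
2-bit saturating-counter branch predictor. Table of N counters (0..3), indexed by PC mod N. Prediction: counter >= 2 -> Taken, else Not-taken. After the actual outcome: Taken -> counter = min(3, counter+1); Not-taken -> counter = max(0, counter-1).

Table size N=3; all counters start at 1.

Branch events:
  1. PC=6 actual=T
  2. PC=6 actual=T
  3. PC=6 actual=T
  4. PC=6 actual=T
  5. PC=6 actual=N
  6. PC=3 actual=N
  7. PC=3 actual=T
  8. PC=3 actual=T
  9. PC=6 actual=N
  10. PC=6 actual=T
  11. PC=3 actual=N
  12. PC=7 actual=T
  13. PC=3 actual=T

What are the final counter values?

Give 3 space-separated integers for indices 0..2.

Answer: 3 2 1

Derivation:
Ev 1: PC=6 idx=0 pred=N actual=T -> ctr[0]=2
Ev 2: PC=6 idx=0 pred=T actual=T -> ctr[0]=3
Ev 3: PC=6 idx=0 pred=T actual=T -> ctr[0]=3
Ev 4: PC=6 idx=0 pred=T actual=T -> ctr[0]=3
Ev 5: PC=6 idx=0 pred=T actual=N -> ctr[0]=2
Ev 6: PC=3 idx=0 pred=T actual=N -> ctr[0]=1
Ev 7: PC=3 idx=0 pred=N actual=T -> ctr[0]=2
Ev 8: PC=3 idx=0 pred=T actual=T -> ctr[0]=3
Ev 9: PC=6 idx=0 pred=T actual=N -> ctr[0]=2
Ev 10: PC=6 idx=0 pred=T actual=T -> ctr[0]=3
Ev 11: PC=3 idx=0 pred=T actual=N -> ctr[0]=2
Ev 12: PC=7 idx=1 pred=N actual=T -> ctr[1]=2
Ev 13: PC=3 idx=0 pred=T actual=T -> ctr[0]=3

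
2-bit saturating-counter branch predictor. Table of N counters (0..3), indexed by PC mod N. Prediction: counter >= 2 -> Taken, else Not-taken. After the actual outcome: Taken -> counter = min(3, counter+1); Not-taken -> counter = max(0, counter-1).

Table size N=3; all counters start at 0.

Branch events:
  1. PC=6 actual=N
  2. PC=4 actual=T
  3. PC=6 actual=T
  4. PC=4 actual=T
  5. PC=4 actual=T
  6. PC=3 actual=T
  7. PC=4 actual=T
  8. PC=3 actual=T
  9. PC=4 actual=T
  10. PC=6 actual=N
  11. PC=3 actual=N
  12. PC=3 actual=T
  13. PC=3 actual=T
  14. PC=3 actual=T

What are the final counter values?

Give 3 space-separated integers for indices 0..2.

Answer: 3 3 0

Derivation:
Ev 1: PC=6 idx=0 pred=N actual=N -> ctr[0]=0
Ev 2: PC=4 idx=1 pred=N actual=T -> ctr[1]=1
Ev 3: PC=6 idx=0 pred=N actual=T -> ctr[0]=1
Ev 4: PC=4 idx=1 pred=N actual=T -> ctr[1]=2
Ev 5: PC=4 idx=1 pred=T actual=T -> ctr[1]=3
Ev 6: PC=3 idx=0 pred=N actual=T -> ctr[0]=2
Ev 7: PC=4 idx=1 pred=T actual=T -> ctr[1]=3
Ev 8: PC=3 idx=0 pred=T actual=T -> ctr[0]=3
Ev 9: PC=4 idx=1 pred=T actual=T -> ctr[1]=3
Ev 10: PC=6 idx=0 pred=T actual=N -> ctr[0]=2
Ev 11: PC=3 idx=0 pred=T actual=N -> ctr[0]=1
Ev 12: PC=3 idx=0 pred=N actual=T -> ctr[0]=2
Ev 13: PC=3 idx=0 pred=T actual=T -> ctr[0]=3
Ev 14: PC=3 idx=0 pred=T actual=T -> ctr[0]=3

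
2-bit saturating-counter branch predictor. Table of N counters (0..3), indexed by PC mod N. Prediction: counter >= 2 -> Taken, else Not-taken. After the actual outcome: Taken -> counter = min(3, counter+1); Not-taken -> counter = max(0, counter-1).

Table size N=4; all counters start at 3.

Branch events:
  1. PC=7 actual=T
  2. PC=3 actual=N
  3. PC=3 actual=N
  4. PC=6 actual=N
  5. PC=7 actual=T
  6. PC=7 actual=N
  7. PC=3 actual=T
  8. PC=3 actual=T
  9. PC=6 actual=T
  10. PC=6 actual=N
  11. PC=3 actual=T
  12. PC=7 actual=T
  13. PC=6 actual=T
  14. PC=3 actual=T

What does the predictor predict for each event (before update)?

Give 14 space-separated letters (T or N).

Ev 1: PC=7 idx=3 pred=T actual=T -> ctr[3]=3
Ev 2: PC=3 idx=3 pred=T actual=N -> ctr[3]=2
Ev 3: PC=3 idx=3 pred=T actual=N -> ctr[3]=1
Ev 4: PC=6 idx=2 pred=T actual=N -> ctr[2]=2
Ev 5: PC=7 idx=3 pred=N actual=T -> ctr[3]=2
Ev 6: PC=7 idx=3 pred=T actual=N -> ctr[3]=1
Ev 7: PC=3 idx=3 pred=N actual=T -> ctr[3]=2
Ev 8: PC=3 idx=3 pred=T actual=T -> ctr[3]=3
Ev 9: PC=6 idx=2 pred=T actual=T -> ctr[2]=3
Ev 10: PC=6 idx=2 pred=T actual=N -> ctr[2]=2
Ev 11: PC=3 idx=3 pred=T actual=T -> ctr[3]=3
Ev 12: PC=7 idx=3 pred=T actual=T -> ctr[3]=3
Ev 13: PC=6 idx=2 pred=T actual=T -> ctr[2]=3
Ev 14: PC=3 idx=3 pred=T actual=T -> ctr[3]=3

Answer: T T T T N T N T T T T T T T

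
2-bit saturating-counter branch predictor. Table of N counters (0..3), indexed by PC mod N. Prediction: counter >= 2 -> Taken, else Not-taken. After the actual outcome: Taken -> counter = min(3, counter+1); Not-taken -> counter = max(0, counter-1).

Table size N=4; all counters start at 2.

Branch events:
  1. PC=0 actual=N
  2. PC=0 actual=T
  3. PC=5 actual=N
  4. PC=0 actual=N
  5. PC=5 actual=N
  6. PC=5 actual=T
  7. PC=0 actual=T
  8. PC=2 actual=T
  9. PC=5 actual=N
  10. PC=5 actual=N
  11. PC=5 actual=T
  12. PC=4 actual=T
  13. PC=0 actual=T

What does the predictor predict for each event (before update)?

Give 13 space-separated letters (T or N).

Answer: T N T T N N N T N N N T T

Derivation:
Ev 1: PC=0 idx=0 pred=T actual=N -> ctr[0]=1
Ev 2: PC=0 idx=0 pred=N actual=T -> ctr[0]=2
Ev 3: PC=5 idx=1 pred=T actual=N -> ctr[1]=1
Ev 4: PC=0 idx=0 pred=T actual=N -> ctr[0]=1
Ev 5: PC=5 idx=1 pred=N actual=N -> ctr[1]=0
Ev 6: PC=5 idx=1 pred=N actual=T -> ctr[1]=1
Ev 7: PC=0 idx=0 pred=N actual=T -> ctr[0]=2
Ev 8: PC=2 idx=2 pred=T actual=T -> ctr[2]=3
Ev 9: PC=5 idx=1 pred=N actual=N -> ctr[1]=0
Ev 10: PC=5 idx=1 pred=N actual=N -> ctr[1]=0
Ev 11: PC=5 idx=1 pred=N actual=T -> ctr[1]=1
Ev 12: PC=4 idx=0 pred=T actual=T -> ctr[0]=3
Ev 13: PC=0 idx=0 pred=T actual=T -> ctr[0]=3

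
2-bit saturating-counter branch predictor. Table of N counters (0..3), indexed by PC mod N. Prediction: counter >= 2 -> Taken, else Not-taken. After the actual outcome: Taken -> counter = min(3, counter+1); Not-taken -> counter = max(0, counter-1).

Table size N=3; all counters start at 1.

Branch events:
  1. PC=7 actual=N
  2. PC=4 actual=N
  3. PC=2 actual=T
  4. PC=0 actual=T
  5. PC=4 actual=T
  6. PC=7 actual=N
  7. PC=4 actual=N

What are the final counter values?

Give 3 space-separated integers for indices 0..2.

Ev 1: PC=7 idx=1 pred=N actual=N -> ctr[1]=0
Ev 2: PC=4 idx=1 pred=N actual=N -> ctr[1]=0
Ev 3: PC=2 idx=2 pred=N actual=T -> ctr[2]=2
Ev 4: PC=0 idx=0 pred=N actual=T -> ctr[0]=2
Ev 5: PC=4 idx=1 pred=N actual=T -> ctr[1]=1
Ev 6: PC=7 idx=1 pred=N actual=N -> ctr[1]=0
Ev 7: PC=4 idx=1 pred=N actual=N -> ctr[1]=0

Answer: 2 0 2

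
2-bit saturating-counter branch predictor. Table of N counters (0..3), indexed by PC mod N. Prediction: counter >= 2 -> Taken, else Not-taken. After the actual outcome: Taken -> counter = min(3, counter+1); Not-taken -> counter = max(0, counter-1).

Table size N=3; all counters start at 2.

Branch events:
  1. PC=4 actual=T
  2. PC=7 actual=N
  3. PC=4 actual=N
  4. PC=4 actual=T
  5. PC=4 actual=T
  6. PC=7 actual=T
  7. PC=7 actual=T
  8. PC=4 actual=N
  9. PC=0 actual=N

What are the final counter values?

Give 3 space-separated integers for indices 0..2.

Answer: 1 2 2

Derivation:
Ev 1: PC=4 idx=1 pred=T actual=T -> ctr[1]=3
Ev 2: PC=7 idx=1 pred=T actual=N -> ctr[1]=2
Ev 3: PC=4 idx=1 pred=T actual=N -> ctr[1]=1
Ev 4: PC=4 idx=1 pred=N actual=T -> ctr[1]=2
Ev 5: PC=4 idx=1 pred=T actual=T -> ctr[1]=3
Ev 6: PC=7 idx=1 pred=T actual=T -> ctr[1]=3
Ev 7: PC=7 idx=1 pred=T actual=T -> ctr[1]=3
Ev 8: PC=4 idx=1 pred=T actual=N -> ctr[1]=2
Ev 9: PC=0 idx=0 pred=T actual=N -> ctr[0]=1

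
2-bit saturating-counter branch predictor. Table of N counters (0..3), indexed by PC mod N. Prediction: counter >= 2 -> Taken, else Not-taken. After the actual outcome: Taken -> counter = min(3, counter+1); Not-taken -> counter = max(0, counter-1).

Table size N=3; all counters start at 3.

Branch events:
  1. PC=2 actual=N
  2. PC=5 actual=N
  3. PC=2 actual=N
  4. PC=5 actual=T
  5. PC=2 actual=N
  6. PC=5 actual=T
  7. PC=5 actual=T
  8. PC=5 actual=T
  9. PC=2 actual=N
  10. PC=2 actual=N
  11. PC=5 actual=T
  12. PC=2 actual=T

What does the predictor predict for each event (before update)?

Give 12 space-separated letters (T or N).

Ev 1: PC=2 idx=2 pred=T actual=N -> ctr[2]=2
Ev 2: PC=5 idx=2 pred=T actual=N -> ctr[2]=1
Ev 3: PC=2 idx=2 pred=N actual=N -> ctr[2]=0
Ev 4: PC=5 idx=2 pred=N actual=T -> ctr[2]=1
Ev 5: PC=2 idx=2 pred=N actual=N -> ctr[2]=0
Ev 6: PC=5 idx=2 pred=N actual=T -> ctr[2]=1
Ev 7: PC=5 idx=2 pred=N actual=T -> ctr[2]=2
Ev 8: PC=5 idx=2 pred=T actual=T -> ctr[2]=3
Ev 9: PC=2 idx=2 pred=T actual=N -> ctr[2]=2
Ev 10: PC=2 idx=2 pred=T actual=N -> ctr[2]=1
Ev 11: PC=5 idx=2 pred=N actual=T -> ctr[2]=2
Ev 12: PC=2 idx=2 pred=T actual=T -> ctr[2]=3

Answer: T T N N N N N T T T N T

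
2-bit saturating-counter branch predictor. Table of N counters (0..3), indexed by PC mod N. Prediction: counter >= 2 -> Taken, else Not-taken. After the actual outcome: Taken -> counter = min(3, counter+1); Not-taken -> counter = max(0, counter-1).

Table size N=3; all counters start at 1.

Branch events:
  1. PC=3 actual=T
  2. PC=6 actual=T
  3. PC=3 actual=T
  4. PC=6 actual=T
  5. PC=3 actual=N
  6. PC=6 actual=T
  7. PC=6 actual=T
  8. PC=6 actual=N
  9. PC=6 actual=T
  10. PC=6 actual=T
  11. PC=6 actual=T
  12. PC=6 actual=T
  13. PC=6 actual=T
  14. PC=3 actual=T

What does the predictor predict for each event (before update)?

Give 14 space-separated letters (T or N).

Ev 1: PC=3 idx=0 pred=N actual=T -> ctr[0]=2
Ev 2: PC=6 idx=0 pred=T actual=T -> ctr[0]=3
Ev 3: PC=3 idx=0 pred=T actual=T -> ctr[0]=3
Ev 4: PC=6 idx=0 pred=T actual=T -> ctr[0]=3
Ev 5: PC=3 idx=0 pred=T actual=N -> ctr[0]=2
Ev 6: PC=6 idx=0 pred=T actual=T -> ctr[0]=3
Ev 7: PC=6 idx=0 pred=T actual=T -> ctr[0]=3
Ev 8: PC=6 idx=0 pred=T actual=N -> ctr[0]=2
Ev 9: PC=6 idx=0 pred=T actual=T -> ctr[0]=3
Ev 10: PC=6 idx=0 pred=T actual=T -> ctr[0]=3
Ev 11: PC=6 idx=0 pred=T actual=T -> ctr[0]=3
Ev 12: PC=6 idx=0 pred=T actual=T -> ctr[0]=3
Ev 13: PC=6 idx=0 pred=T actual=T -> ctr[0]=3
Ev 14: PC=3 idx=0 pred=T actual=T -> ctr[0]=3

Answer: N T T T T T T T T T T T T T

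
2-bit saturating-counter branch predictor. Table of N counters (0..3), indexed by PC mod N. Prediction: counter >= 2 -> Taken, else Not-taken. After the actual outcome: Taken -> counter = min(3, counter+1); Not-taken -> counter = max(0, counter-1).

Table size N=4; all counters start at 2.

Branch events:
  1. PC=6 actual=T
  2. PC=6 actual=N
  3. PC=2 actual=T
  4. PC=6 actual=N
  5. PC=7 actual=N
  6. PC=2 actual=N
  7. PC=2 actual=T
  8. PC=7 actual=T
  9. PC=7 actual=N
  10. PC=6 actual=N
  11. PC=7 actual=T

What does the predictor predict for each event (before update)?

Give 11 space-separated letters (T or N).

Answer: T T T T T T N N T T N

Derivation:
Ev 1: PC=6 idx=2 pred=T actual=T -> ctr[2]=3
Ev 2: PC=6 idx=2 pred=T actual=N -> ctr[2]=2
Ev 3: PC=2 idx=2 pred=T actual=T -> ctr[2]=3
Ev 4: PC=6 idx=2 pred=T actual=N -> ctr[2]=2
Ev 5: PC=7 idx=3 pred=T actual=N -> ctr[3]=1
Ev 6: PC=2 idx=2 pred=T actual=N -> ctr[2]=1
Ev 7: PC=2 idx=2 pred=N actual=T -> ctr[2]=2
Ev 8: PC=7 idx=3 pred=N actual=T -> ctr[3]=2
Ev 9: PC=7 idx=3 pred=T actual=N -> ctr[3]=1
Ev 10: PC=6 idx=2 pred=T actual=N -> ctr[2]=1
Ev 11: PC=7 idx=3 pred=N actual=T -> ctr[3]=2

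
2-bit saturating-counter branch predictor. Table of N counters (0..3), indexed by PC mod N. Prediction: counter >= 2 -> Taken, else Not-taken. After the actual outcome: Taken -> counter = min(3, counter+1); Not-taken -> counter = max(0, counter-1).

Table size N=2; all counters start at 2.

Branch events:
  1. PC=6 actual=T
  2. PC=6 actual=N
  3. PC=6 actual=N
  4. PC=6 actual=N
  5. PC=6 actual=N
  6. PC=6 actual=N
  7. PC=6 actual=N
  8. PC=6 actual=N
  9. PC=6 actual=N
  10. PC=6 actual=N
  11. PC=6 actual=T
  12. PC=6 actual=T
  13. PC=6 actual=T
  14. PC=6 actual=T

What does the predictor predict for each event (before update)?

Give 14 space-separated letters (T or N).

Ev 1: PC=6 idx=0 pred=T actual=T -> ctr[0]=3
Ev 2: PC=6 idx=0 pred=T actual=N -> ctr[0]=2
Ev 3: PC=6 idx=0 pred=T actual=N -> ctr[0]=1
Ev 4: PC=6 idx=0 pred=N actual=N -> ctr[0]=0
Ev 5: PC=6 idx=0 pred=N actual=N -> ctr[0]=0
Ev 6: PC=6 idx=0 pred=N actual=N -> ctr[0]=0
Ev 7: PC=6 idx=0 pred=N actual=N -> ctr[0]=0
Ev 8: PC=6 idx=0 pred=N actual=N -> ctr[0]=0
Ev 9: PC=6 idx=0 pred=N actual=N -> ctr[0]=0
Ev 10: PC=6 idx=0 pred=N actual=N -> ctr[0]=0
Ev 11: PC=6 idx=0 pred=N actual=T -> ctr[0]=1
Ev 12: PC=6 idx=0 pred=N actual=T -> ctr[0]=2
Ev 13: PC=6 idx=0 pred=T actual=T -> ctr[0]=3
Ev 14: PC=6 idx=0 pred=T actual=T -> ctr[0]=3

Answer: T T T N N N N N N N N N T T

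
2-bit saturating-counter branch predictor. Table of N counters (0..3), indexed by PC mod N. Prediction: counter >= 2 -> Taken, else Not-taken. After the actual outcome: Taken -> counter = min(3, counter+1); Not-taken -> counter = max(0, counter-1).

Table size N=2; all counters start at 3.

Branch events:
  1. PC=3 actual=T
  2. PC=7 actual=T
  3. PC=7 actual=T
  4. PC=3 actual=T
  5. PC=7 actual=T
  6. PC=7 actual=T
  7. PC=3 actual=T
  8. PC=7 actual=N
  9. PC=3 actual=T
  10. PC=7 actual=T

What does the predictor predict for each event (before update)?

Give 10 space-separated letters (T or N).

Ev 1: PC=3 idx=1 pred=T actual=T -> ctr[1]=3
Ev 2: PC=7 idx=1 pred=T actual=T -> ctr[1]=3
Ev 3: PC=7 idx=1 pred=T actual=T -> ctr[1]=3
Ev 4: PC=3 idx=1 pred=T actual=T -> ctr[1]=3
Ev 5: PC=7 idx=1 pred=T actual=T -> ctr[1]=3
Ev 6: PC=7 idx=1 pred=T actual=T -> ctr[1]=3
Ev 7: PC=3 idx=1 pred=T actual=T -> ctr[1]=3
Ev 8: PC=7 idx=1 pred=T actual=N -> ctr[1]=2
Ev 9: PC=3 idx=1 pred=T actual=T -> ctr[1]=3
Ev 10: PC=7 idx=1 pred=T actual=T -> ctr[1]=3

Answer: T T T T T T T T T T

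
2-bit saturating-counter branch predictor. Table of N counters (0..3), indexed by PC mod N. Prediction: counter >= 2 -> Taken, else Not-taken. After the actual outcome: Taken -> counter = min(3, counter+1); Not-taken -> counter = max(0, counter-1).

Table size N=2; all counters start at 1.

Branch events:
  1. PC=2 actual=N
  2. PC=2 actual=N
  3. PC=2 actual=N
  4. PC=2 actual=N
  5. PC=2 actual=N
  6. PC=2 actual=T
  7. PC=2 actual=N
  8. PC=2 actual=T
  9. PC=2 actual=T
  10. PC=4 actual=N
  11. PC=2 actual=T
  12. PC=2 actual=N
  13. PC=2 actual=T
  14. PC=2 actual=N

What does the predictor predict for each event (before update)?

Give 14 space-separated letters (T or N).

Answer: N N N N N N N N N T N T N T

Derivation:
Ev 1: PC=2 idx=0 pred=N actual=N -> ctr[0]=0
Ev 2: PC=2 idx=0 pred=N actual=N -> ctr[0]=0
Ev 3: PC=2 idx=0 pred=N actual=N -> ctr[0]=0
Ev 4: PC=2 idx=0 pred=N actual=N -> ctr[0]=0
Ev 5: PC=2 idx=0 pred=N actual=N -> ctr[0]=0
Ev 6: PC=2 idx=0 pred=N actual=T -> ctr[0]=1
Ev 7: PC=2 idx=0 pred=N actual=N -> ctr[0]=0
Ev 8: PC=2 idx=0 pred=N actual=T -> ctr[0]=1
Ev 9: PC=2 idx=0 pred=N actual=T -> ctr[0]=2
Ev 10: PC=4 idx=0 pred=T actual=N -> ctr[0]=1
Ev 11: PC=2 idx=0 pred=N actual=T -> ctr[0]=2
Ev 12: PC=2 idx=0 pred=T actual=N -> ctr[0]=1
Ev 13: PC=2 idx=0 pred=N actual=T -> ctr[0]=2
Ev 14: PC=2 idx=0 pred=T actual=N -> ctr[0]=1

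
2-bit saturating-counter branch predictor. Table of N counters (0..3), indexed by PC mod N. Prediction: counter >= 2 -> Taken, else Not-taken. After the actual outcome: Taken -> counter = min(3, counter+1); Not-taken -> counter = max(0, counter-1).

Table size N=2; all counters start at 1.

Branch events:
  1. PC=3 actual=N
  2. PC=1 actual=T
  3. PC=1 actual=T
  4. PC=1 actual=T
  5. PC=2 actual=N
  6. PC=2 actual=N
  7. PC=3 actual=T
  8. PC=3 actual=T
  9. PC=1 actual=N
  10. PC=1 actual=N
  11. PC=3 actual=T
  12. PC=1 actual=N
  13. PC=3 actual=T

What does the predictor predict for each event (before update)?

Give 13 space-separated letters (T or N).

Answer: N N N T N N T T T T N T N

Derivation:
Ev 1: PC=3 idx=1 pred=N actual=N -> ctr[1]=0
Ev 2: PC=1 idx=1 pred=N actual=T -> ctr[1]=1
Ev 3: PC=1 idx=1 pred=N actual=T -> ctr[1]=2
Ev 4: PC=1 idx=1 pred=T actual=T -> ctr[1]=3
Ev 5: PC=2 idx=0 pred=N actual=N -> ctr[0]=0
Ev 6: PC=2 idx=0 pred=N actual=N -> ctr[0]=0
Ev 7: PC=3 idx=1 pred=T actual=T -> ctr[1]=3
Ev 8: PC=3 idx=1 pred=T actual=T -> ctr[1]=3
Ev 9: PC=1 idx=1 pred=T actual=N -> ctr[1]=2
Ev 10: PC=1 idx=1 pred=T actual=N -> ctr[1]=1
Ev 11: PC=3 idx=1 pred=N actual=T -> ctr[1]=2
Ev 12: PC=1 idx=1 pred=T actual=N -> ctr[1]=1
Ev 13: PC=3 idx=1 pred=N actual=T -> ctr[1]=2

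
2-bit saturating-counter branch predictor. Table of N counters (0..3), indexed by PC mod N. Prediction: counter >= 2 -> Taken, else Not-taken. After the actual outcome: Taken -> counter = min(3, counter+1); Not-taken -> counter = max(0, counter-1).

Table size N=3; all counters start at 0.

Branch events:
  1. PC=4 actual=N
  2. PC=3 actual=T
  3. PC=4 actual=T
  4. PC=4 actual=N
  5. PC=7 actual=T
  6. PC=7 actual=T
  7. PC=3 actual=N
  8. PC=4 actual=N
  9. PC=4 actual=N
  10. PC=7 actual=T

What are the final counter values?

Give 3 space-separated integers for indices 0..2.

Answer: 0 1 0

Derivation:
Ev 1: PC=4 idx=1 pred=N actual=N -> ctr[1]=0
Ev 2: PC=3 idx=0 pred=N actual=T -> ctr[0]=1
Ev 3: PC=4 idx=1 pred=N actual=T -> ctr[1]=1
Ev 4: PC=4 idx=1 pred=N actual=N -> ctr[1]=0
Ev 5: PC=7 idx=1 pred=N actual=T -> ctr[1]=1
Ev 6: PC=7 idx=1 pred=N actual=T -> ctr[1]=2
Ev 7: PC=3 idx=0 pred=N actual=N -> ctr[0]=0
Ev 8: PC=4 idx=1 pred=T actual=N -> ctr[1]=1
Ev 9: PC=4 idx=1 pred=N actual=N -> ctr[1]=0
Ev 10: PC=7 idx=1 pred=N actual=T -> ctr[1]=1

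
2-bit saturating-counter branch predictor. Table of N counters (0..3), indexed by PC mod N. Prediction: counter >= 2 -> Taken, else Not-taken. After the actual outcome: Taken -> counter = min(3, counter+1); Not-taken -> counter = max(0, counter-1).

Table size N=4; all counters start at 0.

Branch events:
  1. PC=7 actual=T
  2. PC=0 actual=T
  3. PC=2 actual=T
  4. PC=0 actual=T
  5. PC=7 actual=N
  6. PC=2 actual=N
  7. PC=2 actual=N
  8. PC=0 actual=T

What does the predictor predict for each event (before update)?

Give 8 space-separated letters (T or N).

Answer: N N N N N N N T

Derivation:
Ev 1: PC=7 idx=3 pred=N actual=T -> ctr[3]=1
Ev 2: PC=0 idx=0 pred=N actual=T -> ctr[0]=1
Ev 3: PC=2 idx=2 pred=N actual=T -> ctr[2]=1
Ev 4: PC=0 idx=0 pred=N actual=T -> ctr[0]=2
Ev 5: PC=7 idx=3 pred=N actual=N -> ctr[3]=0
Ev 6: PC=2 idx=2 pred=N actual=N -> ctr[2]=0
Ev 7: PC=2 idx=2 pred=N actual=N -> ctr[2]=0
Ev 8: PC=0 idx=0 pred=T actual=T -> ctr[0]=3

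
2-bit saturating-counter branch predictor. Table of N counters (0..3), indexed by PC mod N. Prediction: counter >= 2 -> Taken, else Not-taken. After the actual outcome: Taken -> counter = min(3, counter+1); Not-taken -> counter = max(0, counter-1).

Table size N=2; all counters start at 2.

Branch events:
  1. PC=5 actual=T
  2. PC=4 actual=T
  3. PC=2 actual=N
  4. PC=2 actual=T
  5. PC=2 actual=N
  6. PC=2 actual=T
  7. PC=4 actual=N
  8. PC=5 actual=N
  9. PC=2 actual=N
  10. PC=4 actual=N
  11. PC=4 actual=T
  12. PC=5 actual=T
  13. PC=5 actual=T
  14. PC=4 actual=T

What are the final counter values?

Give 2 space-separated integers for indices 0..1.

Answer: 2 3

Derivation:
Ev 1: PC=5 idx=1 pred=T actual=T -> ctr[1]=3
Ev 2: PC=4 idx=0 pred=T actual=T -> ctr[0]=3
Ev 3: PC=2 idx=0 pred=T actual=N -> ctr[0]=2
Ev 4: PC=2 idx=0 pred=T actual=T -> ctr[0]=3
Ev 5: PC=2 idx=0 pred=T actual=N -> ctr[0]=2
Ev 6: PC=2 idx=0 pred=T actual=T -> ctr[0]=3
Ev 7: PC=4 idx=0 pred=T actual=N -> ctr[0]=2
Ev 8: PC=5 idx=1 pred=T actual=N -> ctr[1]=2
Ev 9: PC=2 idx=0 pred=T actual=N -> ctr[0]=1
Ev 10: PC=4 idx=0 pred=N actual=N -> ctr[0]=0
Ev 11: PC=4 idx=0 pred=N actual=T -> ctr[0]=1
Ev 12: PC=5 idx=1 pred=T actual=T -> ctr[1]=3
Ev 13: PC=5 idx=1 pred=T actual=T -> ctr[1]=3
Ev 14: PC=4 idx=0 pred=N actual=T -> ctr[0]=2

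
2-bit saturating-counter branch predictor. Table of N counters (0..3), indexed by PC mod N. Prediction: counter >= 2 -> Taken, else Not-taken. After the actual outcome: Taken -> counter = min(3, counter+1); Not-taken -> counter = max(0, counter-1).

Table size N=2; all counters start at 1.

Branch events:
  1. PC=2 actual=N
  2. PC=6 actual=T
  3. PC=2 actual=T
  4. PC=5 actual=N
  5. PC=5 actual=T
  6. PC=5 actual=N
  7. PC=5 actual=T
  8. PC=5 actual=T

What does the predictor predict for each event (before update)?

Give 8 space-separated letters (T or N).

Answer: N N N N N N N N

Derivation:
Ev 1: PC=2 idx=0 pred=N actual=N -> ctr[0]=0
Ev 2: PC=6 idx=0 pred=N actual=T -> ctr[0]=1
Ev 3: PC=2 idx=0 pred=N actual=T -> ctr[0]=2
Ev 4: PC=5 idx=1 pred=N actual=N -> ctr[1]=0
Ev 5: PC=5 idx=1 pred=N actual=T -> ctr[1]=1
Ev 6: PC=5 idx=1 pred=N actual=N -> ctr[1]=0
Ev 7: PC=5 idx=1 pred=N actual=T -> ctr[1]=1
Ev 8: PC=5 idx=1 pred=N actual=T -> ctr[1]=2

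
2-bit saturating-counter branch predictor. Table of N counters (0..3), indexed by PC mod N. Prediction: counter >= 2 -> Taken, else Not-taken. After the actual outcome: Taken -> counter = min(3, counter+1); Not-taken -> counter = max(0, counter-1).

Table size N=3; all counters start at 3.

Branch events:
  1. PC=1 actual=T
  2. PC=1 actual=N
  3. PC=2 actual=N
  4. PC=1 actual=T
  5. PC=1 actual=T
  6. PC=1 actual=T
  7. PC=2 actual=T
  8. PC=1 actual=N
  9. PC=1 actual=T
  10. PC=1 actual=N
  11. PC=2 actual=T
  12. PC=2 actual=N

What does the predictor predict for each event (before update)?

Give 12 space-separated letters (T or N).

Answer: T T T T T T T T T T T T

Derivation:
Ev 1: PC=1 idx=1 pred=T actual=T -> ctr[1]=3
Ev 2: PC=1 idx=1 pred=T actual=N -> ctr[1]=2
Ev 3: PC=2 idx=2 pred=T actual=N -> ctr[2]=2
Ev 4: PC=1 idx=1 pred=T actual=T -> ctr[1]=3
Ev 5: PC=1 idx=1 pred=T actual=T -> ctr[1]=3
Ev 6: PC=1 idx=1 pred=T actual=T -> ctr[1]=3
Ev 7: PC=2 idx=2 pred=T actual=T -> ctr[2]=3
Ev 8: PC=1 idx=1 pred=T actual=N -> ctr[1]=2
Ev 9: PC=1 idx=1 pred=T actual=T -> ctr[1]=3
Ev 10: PC=1 idx=1 pred=T actual=N -> ctr[1]=2
Ev 11: PC=2 idx=2 pred=T actual=T -> ctr[2]=3
Ev 12: PC=2 idx=2 pred=T actual=N -> ctr[2]=2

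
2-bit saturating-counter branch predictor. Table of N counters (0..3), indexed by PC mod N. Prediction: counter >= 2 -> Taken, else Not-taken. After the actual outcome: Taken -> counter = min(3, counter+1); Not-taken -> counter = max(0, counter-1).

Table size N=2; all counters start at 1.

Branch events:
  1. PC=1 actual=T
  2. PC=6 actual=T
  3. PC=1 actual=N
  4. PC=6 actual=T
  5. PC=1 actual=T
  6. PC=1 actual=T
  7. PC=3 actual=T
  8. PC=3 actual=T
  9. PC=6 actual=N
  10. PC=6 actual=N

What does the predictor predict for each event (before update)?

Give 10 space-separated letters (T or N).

Ev 1: PC=1 idx=1 pred=N actual=T -> ctr[1]=2
Ev 2: PC=6 idx=0 pred=N actual=T -> ctr[0]=2
Ev 3: PC=1 idx=1 pred=T actual=N -> ctr[1]=1
Ev 4: PC=6 idx=0 pred=T actual=T -> ctr[0]=3
Ev 5: PC=1 idx=1 pred=N actual=T -> ctr[1]=2
Ev 6: PC=1 idx=1 pred=T actual=T -> ctr[1]=3
Ev 7: PC=3 idx=1 pred=T actual=T -> ctr[1]=3
Ev 8: PC=3 idx=1 pred=T actual=T -> ctr[1]=3
Ev 9: PC=6 idx=0 pred=T actual=N -> ctr[0]=2
Ev 10: PC=6 idx=0 pred=T actual=N -> ctr[0]=1

Answer: N N T T N T T T T T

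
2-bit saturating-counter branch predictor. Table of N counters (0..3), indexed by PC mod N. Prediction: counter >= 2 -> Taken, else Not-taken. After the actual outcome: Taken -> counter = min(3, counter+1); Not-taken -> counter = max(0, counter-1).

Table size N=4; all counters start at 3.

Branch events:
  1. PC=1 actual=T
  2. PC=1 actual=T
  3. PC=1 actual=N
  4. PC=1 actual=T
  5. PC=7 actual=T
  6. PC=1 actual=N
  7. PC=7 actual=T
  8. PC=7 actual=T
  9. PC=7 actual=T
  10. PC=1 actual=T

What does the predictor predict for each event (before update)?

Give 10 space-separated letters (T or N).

Answer: T T T T T T T T T T

Derivation:
Ev 1: PC=1 idx=1 pred=T actual=T -> ctr[1]=3
Ev 2: PC=1 idx=1 pred=T actual=T -> ctr[1]=3
Ev 3: PC=1 idx=1 pred=T actual=N -> ctr[1]=2
Ev 4: PC=1 idx=1 pred=T actual=T -> ctr[1]=3
Ev 5: PC=7 idx=3 pred=T actual=T -> ctr[3]=3
Ev 6: PC=1 idx=1 pred=T actual=N -> ctr[1]=2
Ev 7: PC=7 idx=3 pred=T actual=T -> ctr[3]=3
Ev 8: PC=7 idx=3 pred=T actual=T -> ctr[3]=3
Ev 9: PC=7 idx=3 pred=T actual=T -> ctr[3]=3
Ev 10: PC=1 idx=1 pred=T actual=T -> ctr[1]=3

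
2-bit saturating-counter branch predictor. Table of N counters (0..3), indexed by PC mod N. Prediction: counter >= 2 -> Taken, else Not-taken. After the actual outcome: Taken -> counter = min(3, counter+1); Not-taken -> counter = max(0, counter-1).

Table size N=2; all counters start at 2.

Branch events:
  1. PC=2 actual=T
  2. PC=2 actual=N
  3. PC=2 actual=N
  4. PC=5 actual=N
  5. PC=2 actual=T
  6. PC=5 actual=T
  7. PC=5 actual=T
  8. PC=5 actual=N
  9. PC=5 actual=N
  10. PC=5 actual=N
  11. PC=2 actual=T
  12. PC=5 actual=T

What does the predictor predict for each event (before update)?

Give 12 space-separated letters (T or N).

Answer: T T T T N N T T T N T N

Derivation:
Ev 1: PC=2 idx=0 pred=T actual=T -> ctr[0]=3
Ev 2: PC=2 idx=0 pred=T actual=N -> ctr[0]=2
Ev 3: PC=2 idx=0 pred=T actual=N -> ctr[0]=1
Ev 4: PC=5 idx=1 pred=T actual=N -> ctr[1]=1
Ev 5: PC=2 idx=0 pred=N actual=T -> ctr[0]=2
Ev 6: PC=5 idx=1 pred=N actual=T -> ctr[1]=2
Ev 7: PC=5 idx=1 pred=T actual=T -> ctr[1]=3
Ev 8: PC=5 idx=1 pred=T actual=N -> ctr[1]=2
Ev 9: PC=5 idx=1 pred=T actual=N -> ctr[1]=1
Ev 10: PC=5 idx=1 pred=N actual=N -> ctr[1]=0
Ev 11: PC=2 idx=0 pred=T actual=T -> ctr[0]=3
Ev 12: PC=5 idx=1 pred=N actual=T -> ctr[1]=1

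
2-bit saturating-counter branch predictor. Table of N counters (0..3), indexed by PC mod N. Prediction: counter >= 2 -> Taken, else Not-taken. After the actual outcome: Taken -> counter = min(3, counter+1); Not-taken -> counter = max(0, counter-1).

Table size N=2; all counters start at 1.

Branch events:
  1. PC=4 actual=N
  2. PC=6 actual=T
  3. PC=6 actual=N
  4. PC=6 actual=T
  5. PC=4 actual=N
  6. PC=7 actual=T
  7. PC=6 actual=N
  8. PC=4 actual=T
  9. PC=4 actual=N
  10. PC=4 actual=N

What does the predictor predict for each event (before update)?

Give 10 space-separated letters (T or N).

Ev 1: PC=4 idx=0 pred=N actual=N -> ctr[0]=0
Ev 2: PC=6 idx=0 pred=N actual=T -> ctr[0]=1
Ev 3: PC=6 idx=0 pred=N actual=N -> ctr[0]=0
Ev 4: PC=6 idx=0 pred=N actual=T -> ctr[0]=1
Ev 5: PC=4 idx=0 pred=N actual=N -> ctr[0]=0
Ev 6: PC=7 idx=1 pred=N actual=T -> ctr[1]=2
Ev 7: PC=6 idx=0 pred=N actual=N -> ctr[0]=0
Ev 8: PC=4 idx=0 pred=N actual=T -> ctr[0]=1
Ev 9: PC=4 idx=0 pred=N actual=N -> ctr[0]=0
Ev 10: PC=4 idx=0 pred=N actual=N -> ctr[0]=0

Answer: N N N N N N N N N N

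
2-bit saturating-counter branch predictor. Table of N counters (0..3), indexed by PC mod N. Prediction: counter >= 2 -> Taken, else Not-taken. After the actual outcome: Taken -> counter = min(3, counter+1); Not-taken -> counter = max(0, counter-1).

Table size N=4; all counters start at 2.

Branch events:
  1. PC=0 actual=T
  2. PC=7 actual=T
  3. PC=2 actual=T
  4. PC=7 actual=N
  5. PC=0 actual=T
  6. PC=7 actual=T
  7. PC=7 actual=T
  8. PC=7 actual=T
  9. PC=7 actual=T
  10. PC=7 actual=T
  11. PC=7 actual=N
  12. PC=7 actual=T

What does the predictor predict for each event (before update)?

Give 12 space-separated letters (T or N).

Ev 1: PC=0 idx=0 pred=T actual=T -> ctr[0]=3
Ev 2: PC=7 idx=3 pred=T actual=T -> ctr[3]=3
Ev 3: PC=2 idx=2 pred=T actual=T -> ctr[2]=3
Ev 4: PC=7 idx=3 pred=T actual=N -> ctr[3]=2
Ev 5: PC=0 idx=0 pred=T actual=T -> ctr[0]=3
Ev 6: PC=7 idx=3 pred=T actual=T -> ctr[3]=3
Ev 7: PC=7 idx=3 pred=T actual=T -> ctr[3]=3
Ev 8: PC=7 idx=3 pred=T actual=T -> ctr[3]=3
Ev 9: PC=7 idx=3 pred=T actual=T -> ctr[3]=3
Ev 10: PC=7 idx=3 pred=T actual=T -> ctr[3]=3
Ev 11: PC=7 idx=3 pred=T actual=N -> ctr[3]=2
Ev 12: PC=7 idx=3 pred=T actual=T -> ctr[3]=3

Answer: T T T T T T T T T T T T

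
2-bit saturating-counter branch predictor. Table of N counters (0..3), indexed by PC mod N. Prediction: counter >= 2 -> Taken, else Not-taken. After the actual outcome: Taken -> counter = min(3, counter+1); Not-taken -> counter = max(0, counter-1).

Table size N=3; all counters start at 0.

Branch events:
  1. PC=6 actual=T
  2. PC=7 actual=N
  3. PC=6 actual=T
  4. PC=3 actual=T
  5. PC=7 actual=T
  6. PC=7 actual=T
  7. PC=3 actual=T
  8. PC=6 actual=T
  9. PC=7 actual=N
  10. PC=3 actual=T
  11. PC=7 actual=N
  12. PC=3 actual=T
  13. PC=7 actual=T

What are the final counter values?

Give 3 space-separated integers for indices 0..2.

Ev 1: PC=6 idx=0 pred=N actual=T -> ctr[0]=1
Ev 2: PC=7 idx=1 pred=N actual=N -> ctr[1]=0
Ev 3: PC=6 idx=0 pred=N actual=T -> ctr[0]=2
Ev 4: PC=3 idx=0 pred=T actual=T -> ctr[0]=3
Ev 5: PC=7 idx=1 pred=N actual=T -> ctr[1]=1
Ev 6: PC=7 idx=1 pred=N actual=T -> ctr[1]=2
Ev 7: PC=3 idx=0 pred=T actual=T -> ctr[0]=3
Ev 8: PC=6 idx=0 pred=T actual=T -> ctr[0]=3
Ev 9: PC=7 idx=1 pred=T actual=N -> ctr[1]=1
Ev 10: PC=3 idx=0 pred=T actual=T -> ctr[0]=3
Ev 11: PC=7 idx=1 pred=N actual=N -> ctr[1]=0
Ev 12: PC=3 idx=0 pred=T actual=T -> ctr[0]=3
Ev 13: PC=7 idx=1 pred=N actual=T -> ctr[1]=1

Answer: 3 1 0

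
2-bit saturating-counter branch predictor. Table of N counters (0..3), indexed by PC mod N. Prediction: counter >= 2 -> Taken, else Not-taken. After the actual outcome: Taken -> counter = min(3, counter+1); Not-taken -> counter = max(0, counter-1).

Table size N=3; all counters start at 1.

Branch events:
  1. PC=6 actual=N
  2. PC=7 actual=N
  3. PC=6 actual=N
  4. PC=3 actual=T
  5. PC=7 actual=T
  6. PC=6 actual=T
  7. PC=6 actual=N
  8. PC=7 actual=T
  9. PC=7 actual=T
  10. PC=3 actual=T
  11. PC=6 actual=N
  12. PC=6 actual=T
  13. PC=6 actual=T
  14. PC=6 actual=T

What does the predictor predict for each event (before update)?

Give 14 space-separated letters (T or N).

Ev 1: PC=6 idx=0 pred=N actual=N -> ctr[0]=0
Ev 2: PC=7 idx=1 pred=N actual=N -> ctr[1]=0
Ev 3: PC=6 idx=0 pred=N actual=N -> ctr[0]=0
Ev 4: PC=3 idx=0 pred=N actual=T -> ctr[0]=1
Ev 5: PC=7 idx=1 pred=N actual=T -> ctr[1]=1
Ev 6: PC=6 idx=0 pred=N actual=T -> ctr[0]=2
Ev 7: PC=6 idx=0 pred=T actual=N -> ctr[0]=1
Ev 8: PC=7 idx=1 pred=N actual=T -> ctr[1]=2
Ev 9: PC=7 idx=1 pred=T actual=T -> ctr[1]=3
Ev 10: PC=3 idx=0 pred=N actual=T -> ctr[0]=2
Ev 11: PC=6 idx=0 pred=T actual=N -> ctr[0]=1
Ev 12: PC=6 idx=0 pred=N actual=T -> ctr[0]=2
Ev 13: PC=6 idx=0 pred=T actual=T -> ctr[0]=3
Ev 14: PC=6 idx=0 pred=T actual=T -> ctr[0]=3

Answer: N N N N N N T N T N T N T T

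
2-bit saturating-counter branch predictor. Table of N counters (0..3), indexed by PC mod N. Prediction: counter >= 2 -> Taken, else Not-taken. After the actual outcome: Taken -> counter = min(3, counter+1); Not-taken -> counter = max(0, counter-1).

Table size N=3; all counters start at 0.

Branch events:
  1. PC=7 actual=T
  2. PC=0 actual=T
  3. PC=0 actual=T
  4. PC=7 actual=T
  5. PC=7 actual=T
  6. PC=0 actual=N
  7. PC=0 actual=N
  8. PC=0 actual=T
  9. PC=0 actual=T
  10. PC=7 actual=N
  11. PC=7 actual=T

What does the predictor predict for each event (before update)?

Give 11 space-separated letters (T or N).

Answer: N N N N T T N N N T T

Derivation:
Ev 1: PC=7 idx=1 pred=N actual=T -> ctr[1]=1
Ev 2: PC=0 idx=0 pred=N actual=T -> ctr[0]=1
Ev 3: PC=0 idx=0 pred=N actual=T -> ctr[0]=2
Ev 4: PC=7 idx=1 pred=N actual=T -> ctr[1]=2
Ev 5: PC=7 idx=1 pred=T actual=T -> ctr[1]=3
Ev 6: PC=0 idx=0 pred=T actual=N -> ctr[0]=1
Ev 7: PC=0 idx=0 pred=N actual=N -> ctr[0]=0
Ev 8: PC=0 idx=0 pred=N actual=T -> ctr[0]=1
Ev 9: PC=0 idx=0 pred=N actual=T -> ctr[0]=2
Ev 10: PC=7 idx=1 pred=T actual=N -> ctr[1]=2
Ev 11: PC=7 idx=1 pred=T actual=T -> ctr[1]=3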